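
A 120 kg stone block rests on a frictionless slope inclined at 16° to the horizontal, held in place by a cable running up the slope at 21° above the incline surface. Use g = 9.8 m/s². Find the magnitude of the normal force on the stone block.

N ≈ 1010 N

Take axes along and perpendicular to the incline. Weight components: W sin 16° = 324.1 N down-slope, W cos 16° = 1130 N into the surface.
Along incline: T cos 21° = W sin 16° → T = 347.2 N.
Perpendicular: N = W cos 16° − T sin 21° = 1006 N.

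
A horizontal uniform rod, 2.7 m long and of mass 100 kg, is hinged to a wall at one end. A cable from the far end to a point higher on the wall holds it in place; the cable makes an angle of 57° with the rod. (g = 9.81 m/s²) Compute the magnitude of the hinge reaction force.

Take torques about the hinge: T sin 57° · 2.7 = 100×9.81×1.35 = 1324.4 N·m.
So T = 1324.4 / (0.8387 × 2.7) = 584.85 N.
ΣF_x = 0: H_x = T cos 57° = 318.53 N.
ΣF_y = 0: H_y = (100×9.81) − T sin 57° = 981 − 490.5 = 490.5 N.
|H| = √(H_x² + H_y²) = √((318.53)² + (490.5)²) = 584.85 N.

|H| ≈ 585 N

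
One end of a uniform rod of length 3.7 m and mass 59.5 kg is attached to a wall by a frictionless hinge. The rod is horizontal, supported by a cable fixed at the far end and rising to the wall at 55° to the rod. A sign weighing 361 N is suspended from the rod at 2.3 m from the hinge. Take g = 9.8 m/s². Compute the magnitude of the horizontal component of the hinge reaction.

Take torques about the hinge: T sin 55° · 3.7 = 59.5×9.8×1.85 + 361×2.3 = 1909 N·m.
So T = 1909 / (0.8192 × 3.7) = 629.87 N.
ΣF_x = 0: H_x = T cos 55° = 361.28 N.

H_x ≈ 361 N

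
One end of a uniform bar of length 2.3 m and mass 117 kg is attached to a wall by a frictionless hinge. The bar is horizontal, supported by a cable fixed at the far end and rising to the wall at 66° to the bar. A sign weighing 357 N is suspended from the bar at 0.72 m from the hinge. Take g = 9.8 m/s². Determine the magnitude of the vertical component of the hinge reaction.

Take torques about the hinge: T sin 66° · 2.3 = 117×9.8×1.15 + 357×0.72 = 1575.6 N·m.
So T = 1575.6 / (0.9135 × 2.3) = 749.89 N.
ΣF_y = 0: H_y = (117×9.8 + 357) − T sin 66° = 1503.6 − 685.06 = 818.54 N.

|H_y| ≈ 819 N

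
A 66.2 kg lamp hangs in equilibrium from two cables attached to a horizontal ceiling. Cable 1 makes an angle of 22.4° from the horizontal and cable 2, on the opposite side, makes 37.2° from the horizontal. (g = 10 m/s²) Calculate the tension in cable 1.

Weight W = 66.2 × 10 = 662 N acts straight down.
Horizontal: T_1 cos 22.4° = T_2 cos 37.2°  →  T_2 = 1.161 T_1.
Vertical: T_1 sin 22.4° + T_2 sin 37.2° = 662.
Substituting the horizontal relation into the vertical equation gives 1.083 T_1 = 662, so T_1 = 611.4 N.

T_1 ≈ 611 N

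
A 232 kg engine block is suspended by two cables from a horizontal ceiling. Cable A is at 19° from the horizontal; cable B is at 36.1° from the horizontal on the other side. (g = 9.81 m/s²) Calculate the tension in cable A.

T_A ≈ 2240 N

Weight W = 232 × 9.81 = 2276 N acts straight down.
Horizontal: T_A cos 19° = T_B cos 36.1°  →  T_B = 1.17 T_A.
Vertical: T_A sin 19° + T_B sin 36.1° = 2276.
Substituting the horizontal relation into the vertical equation gives 1.015 T_A = 2276, so T_A = 2242 N.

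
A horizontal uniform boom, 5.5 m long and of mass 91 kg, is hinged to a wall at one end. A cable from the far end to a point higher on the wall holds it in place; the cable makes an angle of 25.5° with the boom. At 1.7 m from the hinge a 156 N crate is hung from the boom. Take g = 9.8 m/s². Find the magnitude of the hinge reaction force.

Take torques about the hinge: T sin 25.5° · 5.5 = 91×9.8×2.75 + 156×1.7 = 2717.7 N·m.
So T = 2717.7 / (0.4305 × 5.5) = 1147.7 N.
ΣF_x = 0: H_x = T cos 25.5° = 1035.9 N.
ΣF_y = 0: H_y = (91×9.8 + 156) − T sin 25.5° = 1047.8 − 494.12 = 553.68 N.
|H| = √(H_x² + H_y²) = √((1035.9)² + (553.68)²) = 1174.6 N.

|H| ≈ 1170 N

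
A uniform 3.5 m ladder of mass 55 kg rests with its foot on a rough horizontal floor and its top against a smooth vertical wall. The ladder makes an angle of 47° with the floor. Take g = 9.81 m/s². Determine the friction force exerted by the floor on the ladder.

Torques about the foot: N_wall · 3.5 sin 47° = 55×9.81×1.75 cos 47° → N_wall = 251.57 N.
ΣF_x = 0: f_floor = N_wall = 251.57 N.

f ≈ 252 N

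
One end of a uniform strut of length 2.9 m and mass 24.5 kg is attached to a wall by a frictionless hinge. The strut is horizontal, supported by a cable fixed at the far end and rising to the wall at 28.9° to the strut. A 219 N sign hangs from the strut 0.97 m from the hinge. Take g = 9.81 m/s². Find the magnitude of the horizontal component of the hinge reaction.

Take torques about the hinge: T sin 28.9° · 2.9 = 24.5×9.81×1.45 + 219×0.97 = 560.93 N·m.
So T = 560.93 / (0.4833 × 2.9) = 400.23 N.
ΣF_x = 0: H_x = T cos 28.9° = 350.39 N.

H_x ≈ 350 N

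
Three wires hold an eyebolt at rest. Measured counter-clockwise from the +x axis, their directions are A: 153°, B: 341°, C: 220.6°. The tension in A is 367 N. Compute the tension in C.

T_C ≈ 59.2 N

Resolve: ΣF_x = 367 cos 153° + T_B cos 341° + T_C cos 220.6° = 0.
        ΣF_y = 367 sin 153° + T_B sin 341° + T_C sin 220.6° = 0.
The known terms sum to (-327, 166.6) N, so 0.9455 T_B − 0.7593 T_C = 327 and -0.3256 T_B − 0.6508 T_C = -166.6.
Solving simultaneously: T_B = 393.4 N, T_C = 59.22 N.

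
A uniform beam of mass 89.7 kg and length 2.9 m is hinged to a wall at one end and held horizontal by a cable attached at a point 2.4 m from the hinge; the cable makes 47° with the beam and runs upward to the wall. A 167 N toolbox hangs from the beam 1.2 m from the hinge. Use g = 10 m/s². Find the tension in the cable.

Take torques about the hinge: T sin 47° · 2.4 = 89.7×10×1.45 + 167×1.2 = 1501 N·m.
So T = 1501 / (0.7314 × 2.4) = 855.18 N.

T ≈ 855 N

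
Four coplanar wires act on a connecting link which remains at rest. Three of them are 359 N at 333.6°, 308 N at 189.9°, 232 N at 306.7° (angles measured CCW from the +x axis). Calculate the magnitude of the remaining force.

Sum the known components: ΣF_x = 156.8 N, ΣF_y = -398.6 N.
For equilibrium the remaining force must supply (−ΣF_x, −ΣF_y) = (-156.8, 398.6) N.
Magnitude = √((-156.8)² + (398.6)²) = 428.3 N; direction = atan2(398.6, -156.8) = 111.5°.

F ≈ 428 N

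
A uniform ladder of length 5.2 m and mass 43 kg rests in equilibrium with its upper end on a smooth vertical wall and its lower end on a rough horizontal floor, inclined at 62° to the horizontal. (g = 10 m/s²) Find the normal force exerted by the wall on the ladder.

N_wall ≈ 114 N

Torques about the foot: N_wall · 5.2 sin 62° = 43×10×2.6 cos 62° → N_wall = 114.32 N.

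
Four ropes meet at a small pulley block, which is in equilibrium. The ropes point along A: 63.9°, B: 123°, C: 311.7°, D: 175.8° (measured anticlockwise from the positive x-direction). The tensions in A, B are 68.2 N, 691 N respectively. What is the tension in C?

Resolve: ΣF_x = 68.2 cos 63.9° + 691 cos 123° + T_C cos 311.7° + T_D cos 175.8° = 0.
        ΣF_y = 68.2 sin 63.9° + 691 sin 123° + T_C sin 311.7° + T_D sin 175.8° = 0.
The known terms sum to (-346.3, 640.8) N, so 0.6652 T_C − 0.9973 T_D = 346.3 and -0.7466 T_C + 0.0732 T_D = -640.8.
Solving simultaneously: T_C = 881.8 N, T_D = 240.9 N.

T_C ≈ 882 N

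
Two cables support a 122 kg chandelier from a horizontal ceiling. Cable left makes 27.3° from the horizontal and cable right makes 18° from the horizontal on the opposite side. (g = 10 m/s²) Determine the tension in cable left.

Weight W = 122 × 10 = 1220 N acts straight down.
Horizontal: T_left cos 27.3° = T_right cos 18°  →  T_right = 0.9343 T_left.
Vertical: T_left sin 27.3° + T_right sin 18° = 1220.
Substituting the horizontal relation into the vertical equation gives 0.7474 T_left = 1220, so T_left = 1632 N.

T_left ≈ 1630 N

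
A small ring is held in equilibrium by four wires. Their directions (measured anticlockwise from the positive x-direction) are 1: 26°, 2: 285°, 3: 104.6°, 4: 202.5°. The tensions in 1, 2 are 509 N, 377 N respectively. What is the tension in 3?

T_3 ≈ 346 N

Resolve: ΣF_x = 509 cos 26° + 377 cos 285° + T_3 cos 104.6° + T_4 cos 202.5° = 0.
        ΣF_y = 509 sin 26° + 377 sin 285° + T_3 sin 104.6° + T_4 sin 202.5° = 0.
The known terms sum to (555.1, -141) N, so -0.2521 T_3 − 0.9239 T_4 = -555.1 and 0.9677 T_3 − 0.3827 T_4 = 141.
Solving simultaneously: T_3 = 346 N, T_4 = 506.4 N.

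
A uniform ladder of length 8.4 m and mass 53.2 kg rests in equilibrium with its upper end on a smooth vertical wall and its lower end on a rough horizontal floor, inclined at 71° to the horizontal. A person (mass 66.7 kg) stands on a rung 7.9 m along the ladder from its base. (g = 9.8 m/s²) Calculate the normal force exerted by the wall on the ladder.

N_wall ≈ 301 N

Torques about the foot: N_wall · 8.4 sin 71° = 53.2×9.8×4.2 cos 71° + 66.7×9.8×7.9 cos 71° → N_wall = 301.44 N.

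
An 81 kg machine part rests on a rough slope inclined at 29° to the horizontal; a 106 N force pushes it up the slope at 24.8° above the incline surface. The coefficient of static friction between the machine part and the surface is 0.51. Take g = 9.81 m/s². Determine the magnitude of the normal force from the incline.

N ≈ 651 N

Axes along / perpendicular to the incline. W sin 29° = 385.2 N down-slope; W cos 29° = 695 N into the surface.
Perpendicular: N = W cos 29° − P sin 24.8° = 695 − 44.46 = 650.5 N.
Along incline: P cos 24.8° + f = W sin 29° (friction acts up-slope) → f = 385.2 − 96.22 = 289 N.
|f| = 289 N ≤ μN = 331.8 N, so the machine part is indeed static.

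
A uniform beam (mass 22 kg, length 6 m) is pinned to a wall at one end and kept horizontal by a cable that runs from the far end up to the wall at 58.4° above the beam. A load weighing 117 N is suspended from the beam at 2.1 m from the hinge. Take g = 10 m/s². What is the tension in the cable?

Take torques about the hinge: T sin 58.4° · 6 = 22×10×3 + 117×2.1 = 905.7 N·m.
So T = 905.7 / (0.8517 × 6) = 177.23 N.

T ≈ 177 N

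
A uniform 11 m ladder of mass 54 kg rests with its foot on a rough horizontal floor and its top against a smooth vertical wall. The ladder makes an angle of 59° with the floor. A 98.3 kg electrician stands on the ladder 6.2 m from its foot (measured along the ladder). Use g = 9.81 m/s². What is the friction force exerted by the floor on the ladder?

f ≈ 486 N

Torques about the foot: N_wall · 11 sin 59° = 54×9.81×5.5 cos 59° + 98.3×9.81×6.2 cos 59° → N_wall = 485.73 N.
ΣF_x = 0: f_floor = N_wall = 485.73 N.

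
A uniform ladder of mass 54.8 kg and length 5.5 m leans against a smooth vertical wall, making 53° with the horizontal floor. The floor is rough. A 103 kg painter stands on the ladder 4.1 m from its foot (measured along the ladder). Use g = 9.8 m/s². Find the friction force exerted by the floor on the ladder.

Torques about the foot: N_wall · 5.5 sin 53° = 54.8×9.8×2.75 cos 53° + 103×9.8×4.1 cos 53° → N_wall = 769.36 N.
ΣF_x = 0: f_floor = N_wall = 769.36 N.

f ≈ 769 N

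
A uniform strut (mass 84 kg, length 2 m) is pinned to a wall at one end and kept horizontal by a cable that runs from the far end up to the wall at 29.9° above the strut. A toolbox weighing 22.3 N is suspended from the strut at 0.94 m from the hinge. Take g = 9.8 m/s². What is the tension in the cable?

Take torques about the hinge: T sin 29.9° · 2 = 84×9.8×1 + 22.3×0.94 = 844.16 N·m.
So T = 844.16 / (0.4985 × 2) = 846.72 N.

T ≈ 847 N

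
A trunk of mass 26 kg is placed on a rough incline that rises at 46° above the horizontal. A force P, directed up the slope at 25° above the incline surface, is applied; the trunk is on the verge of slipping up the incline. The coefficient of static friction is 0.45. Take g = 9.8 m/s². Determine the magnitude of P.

On the verge of sliding up the incline, friction equals μN and acts down the slope.
Perpendicular: N + P sin 25° = W cos 46° = 177 N.
Along incline: P cos 25° = W sin 46° + μN  with W sin 46° = 183.3 N.
Solving the pair for P and N: P = 239.8 N, N = 75.66 N (and f = μN = 34.04 N).

P ≈ 240 N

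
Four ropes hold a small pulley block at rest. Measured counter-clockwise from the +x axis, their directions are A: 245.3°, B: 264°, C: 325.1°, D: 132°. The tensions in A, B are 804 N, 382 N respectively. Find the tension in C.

Resolve: ΣF_x = 804 cos 245.3° + 382 cos 264° + T_C cos 325.1° + T_D cos 132° = 0.
        ΣF_y = 804 sin 245.3° + 382 sin 264° + T_C sin 325.1° + T_D sin 132° = 0.
The known terms sum to (-375.9, -1110) N, so 0.8202 T_C − 0.6691 T_D = 375.9 and -0.5721 T_C + 0.7431 T_D = 1110.
Solving simultaneously: T_C = 4511 N, T_D = 4967 N.

T_C ≈ 4510 N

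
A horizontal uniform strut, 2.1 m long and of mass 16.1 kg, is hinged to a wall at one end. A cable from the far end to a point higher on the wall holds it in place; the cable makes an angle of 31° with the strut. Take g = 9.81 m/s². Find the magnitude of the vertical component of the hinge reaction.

Take torques about the hinge: T sin 31° · 2.1 = 16.1×9.81×1.05 = 165.84 N·m.
So T = 165.84 / (0.5150 × 2.1) = 153.33 N.
ΣF_y = 0: H_y = (16.1×9.81) − T sin 31° = 157.94 − 78.971 = 78.971 N.

|H_y| ≈ 79 N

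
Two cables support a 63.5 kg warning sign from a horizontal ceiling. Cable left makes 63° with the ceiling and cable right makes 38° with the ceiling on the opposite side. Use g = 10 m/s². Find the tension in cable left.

Weight W = 63.5 × 10 = 635 N acts straight down.
Horizontal: T_left cos 63° = T_right cos 38°  →  T_right = 0.5761 T_left.
Vertical: T_left sin 63° + T_right sin 38° = 635.
Substituting the horizontal relation into the vertical equation gives 1.246 T_left = 635, so T_left = 509.8 N.

T_left ≈ 510 N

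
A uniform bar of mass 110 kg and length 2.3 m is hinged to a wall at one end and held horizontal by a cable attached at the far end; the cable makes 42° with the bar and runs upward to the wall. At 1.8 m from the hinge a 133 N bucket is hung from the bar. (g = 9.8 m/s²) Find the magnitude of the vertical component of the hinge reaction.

Take torques about the hinge: T sin 42° · 2.3 = 110×9.8×1.15 + 133×1.8 = 1479.1 N·m.
So T = 1479.1 / (0.6691 × 2.3) = 961.08 N.
ΣF_y = 0: H_y = (110×9.8 + 133) − T sin 42° = 1211 − 643.09 = 567.91 N.

|H_y| ≈ 568 N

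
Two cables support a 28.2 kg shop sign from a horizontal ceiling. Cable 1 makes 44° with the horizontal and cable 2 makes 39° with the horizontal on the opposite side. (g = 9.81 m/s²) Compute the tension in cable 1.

T_1 ≈ 217 N

Weight W = 28.2 × 9.81 = 276.6 N acts straight down.
Horizontal: T_1 cos 44° = T_2 cos 39°  →  T_2 = 0.9256 T_1.
Vertical: T_1 sin 44° + T_2 sin 39° = 276.6.
Substituting the horizontal relation into the vertical equation gives 1.277 T_1 = 276.6, so T_1 = 216.6 N.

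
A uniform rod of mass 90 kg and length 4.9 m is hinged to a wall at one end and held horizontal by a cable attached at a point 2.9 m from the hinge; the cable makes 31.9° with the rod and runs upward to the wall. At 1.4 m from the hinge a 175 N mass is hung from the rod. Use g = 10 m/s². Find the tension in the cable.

T ≈ 1600 N

Take torques about the hinge: T sin 31.9° · 2.9 = 90×10×2.45 + 175×1.4 = 2450 N·m.
So T = 2450 / (0.5284 × 2.9) = 1598.7 N.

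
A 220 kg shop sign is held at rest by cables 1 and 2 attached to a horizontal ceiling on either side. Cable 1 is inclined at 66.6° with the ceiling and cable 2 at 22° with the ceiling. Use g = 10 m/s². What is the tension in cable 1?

T_1 ≈ 2040 N

Weight W = 220 × 10 = 2200 N acts straight down.
Horizontal: T_1 cos 66.6° = T_2 cos 22°  →  T_2 = 0.4283 T_1.
Vertical: T_1 sin 66.6° + T_2 sin 22° = 2200.
Substituting the horizontal relation into the vertical equation gives 1.078 T_1 = 2200, so T_1 = 2040 N.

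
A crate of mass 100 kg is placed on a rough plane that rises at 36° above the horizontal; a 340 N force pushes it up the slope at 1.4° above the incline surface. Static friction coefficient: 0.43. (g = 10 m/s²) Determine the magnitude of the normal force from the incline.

N ≈ 801 N

Axes along / perpendicular to the incline. W sin 36° = 587.8 N down-slope; W cos 36° = 809 N into the surface.
Perpendicular: N = W cos 36° − P sin 1.4° = 809 − 8.307 = 800.7 N.
Along incline: P cos 1.4° + f = W sin 36° (friction acts up-slope) → f = 587.8 − 339.9 = 247.9 N.
|f| = 247.9 N ≤ μN = 344.3 N, so the crate is indeed static.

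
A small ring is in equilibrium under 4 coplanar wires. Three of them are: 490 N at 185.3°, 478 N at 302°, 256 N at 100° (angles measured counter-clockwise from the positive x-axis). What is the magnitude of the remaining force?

F ≈ 342 N

Sum the known components: ΣF_x = -279.1 N, ΣF_y = -198.5 N.
For equilibrium the remaining force must supply (−ΣF_x, −ΣF_y) = (279.1, 198.5) N.
Magnitude = √((279.1)² + (198.5)²) = 342.5 N; direction = atan2(198.5, 279.1) = 35.4°.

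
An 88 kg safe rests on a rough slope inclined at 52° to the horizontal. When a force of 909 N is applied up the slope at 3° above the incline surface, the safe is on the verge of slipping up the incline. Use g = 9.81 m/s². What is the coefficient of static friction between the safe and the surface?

On the verge of sliding up the incline, friction is at its maximum μN and acts down the slope.
Perpendicular to incline: N = W cos 52° − P sin 3° = 531.5 − 47.57 = 483.9 N.
Along incline: P cos 3° − μN = W sin 52° → μ = −(W sin 52° − P cos 3°) / N = 0.4701.

μ ≈ 0.470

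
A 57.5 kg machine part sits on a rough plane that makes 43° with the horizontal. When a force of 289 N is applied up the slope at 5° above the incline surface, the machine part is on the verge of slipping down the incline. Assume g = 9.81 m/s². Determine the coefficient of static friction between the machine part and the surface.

μ ≈ 0.250

On the verge of sliding down the incline, friction is at its maximum μN and acts up the slope.
Perpendicular to incline: N = W cos 43° − P sin 5° = 412.5 − 25.19 = 387.4 N.
Along incline: P cos 5° + μN = W sin 43° → μ = (W sin 43° − P cos 5°) / N = 0.2499.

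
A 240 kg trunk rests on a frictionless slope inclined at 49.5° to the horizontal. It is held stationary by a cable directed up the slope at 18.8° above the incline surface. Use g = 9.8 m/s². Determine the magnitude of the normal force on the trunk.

Take axes along and perpendicular to the incline. Weight components: W sin 49.5° = 1788 N down-slope, W cos 49.5° = 1528 N into the surface.
Along incline: T cos 18.8° = W sin 49.5° → T = 1889 N.
Perpendicular: N = W cos 49.5° − T sin 18.8° = 918.7 N.

N ≈ 919 N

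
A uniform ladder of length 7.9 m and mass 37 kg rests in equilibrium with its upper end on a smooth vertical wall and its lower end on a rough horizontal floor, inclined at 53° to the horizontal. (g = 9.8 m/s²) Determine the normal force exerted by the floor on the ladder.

ΣF_y = 0: N_floor = 37×9.8 = 362.6 N.

N_floor ≈ 363 N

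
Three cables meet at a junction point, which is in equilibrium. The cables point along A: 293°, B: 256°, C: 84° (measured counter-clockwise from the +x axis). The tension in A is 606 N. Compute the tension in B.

T_B ≈ 2110 N

Resolve: ΣF_x = 606 cos 293° + T_B cos 256° + T_C cos 84° = 0.
        ΣF_y = 606 sin 293° + T_B sin 256° + T_C sin 84° = 0.
The known terms sum to (236.8, -557.8) N, so -0.2419 T_B + 0.1045 T_C = -236.8 and -0.9703 T_B + 0.9945 T_C = 557.8.
Solving simultaneously: T_B = 2111 N, T_C = 2620 N.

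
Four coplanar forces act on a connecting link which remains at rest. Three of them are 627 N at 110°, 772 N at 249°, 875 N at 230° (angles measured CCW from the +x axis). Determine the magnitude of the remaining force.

Sum the known components: ΣF_x = -1054 N, ΣF_y = -801.8 N.
For equilibrium the remaining force must supply (−ΣF_x, −ΣF_y) = (1054, 801.8) N.
Magnitude = √((1054)² + (801.8)²) = 1324 N; direction = atan2(801.8, 1054) = 37.3°.

F ≈ 1320 N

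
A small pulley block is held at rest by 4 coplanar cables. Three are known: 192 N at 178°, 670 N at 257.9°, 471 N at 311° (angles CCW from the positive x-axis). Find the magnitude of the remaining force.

Sum the known components: ΣF_x = -23.32 N, ΣF_y = -1004 N.
For equilibrium the remaining force must supply (−ΣF_x, −ΣF_y) = (23.32, 1004) N.
Magnitude = √((23.32)² + (1004)²) = 1004 N; direction = atan2(1004, 23.32) = 88.7°.

F ≈ 1000 N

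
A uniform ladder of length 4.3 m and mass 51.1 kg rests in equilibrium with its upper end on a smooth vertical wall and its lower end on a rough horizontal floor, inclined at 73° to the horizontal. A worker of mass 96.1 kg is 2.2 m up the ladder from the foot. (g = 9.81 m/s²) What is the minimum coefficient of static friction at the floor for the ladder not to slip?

ΣF_y = 0: N_floor = 51.1×9.81 + 96.1×9.81 = 1444 N.
Torques about the foot: N_wall · 4.3 sin 73° = 51.1×9.81×2.15 cos 73° + 96.1×9.81×2.2 cos 73° → N_wall = 224.09 N.
ΣF_x = 0: f_floor = N_wall = 224.09 N.
μ_min = f_floor / N_floor = 224.09 / 1444 = 0.1552.

μ_min ≈ 0.155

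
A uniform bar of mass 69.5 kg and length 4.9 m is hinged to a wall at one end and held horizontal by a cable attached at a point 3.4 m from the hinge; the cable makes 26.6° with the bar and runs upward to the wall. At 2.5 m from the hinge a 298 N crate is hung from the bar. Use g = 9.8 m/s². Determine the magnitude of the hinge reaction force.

Take torques about the hinge: T sin 26.6° · 3.4 = 69.5×9.8×2.45 + 298×2.5 = 2413.7 N·m.
So T = 2413.7 / (0.4478 × 3.4) = 1585.5 N.
ΣF_x = 0: H_x = T cos 26.6° = 1417.7 N.
ΣF_y = 0: H_y = (69.5×9.8 + 298) − T sin 26.6° = 979.1 − 709.91 = 269.19 N.
|H| = √(H_x² + H_y²) = √((1417.7)² + (269.19)²) = 1443 N.

|H| ≈ 1440 N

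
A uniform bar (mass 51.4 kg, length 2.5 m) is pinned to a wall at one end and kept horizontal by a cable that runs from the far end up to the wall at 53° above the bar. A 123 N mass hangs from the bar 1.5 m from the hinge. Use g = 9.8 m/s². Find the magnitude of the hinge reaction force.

Take torques about the hinge: T sin 53° · 2.5 = 51.4×9.8×1.25 + 123×1.5 = 814.15 N·m.
So T = 814.15 / (0.7986 × 2.5) = 407.77 N.
ΣF_x = 0: H_x = T cos 53° = 245.4 N.
ΣF_y = 0: H_y = (51.4×9.8 + 123) − T sin 53° = 626.72 − 325.66 = 301.06 N.
|H| = √(H_x² + H_y²) = √((245.4)² + (301.06)²) = 388.41 N.

|H| ≈ 388 N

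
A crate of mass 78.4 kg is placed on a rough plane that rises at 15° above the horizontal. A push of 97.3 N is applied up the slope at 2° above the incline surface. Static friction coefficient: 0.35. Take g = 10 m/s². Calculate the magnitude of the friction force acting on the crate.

Axes along / perpendicular to the incline. W sin 15° = 202.9 N down-slope; W cos 15° = 757.3 N into the surface.
Perpendicular: N = W cos 15° − P sin 2° = 757.3 − 3.396 = 753.9 N.
Along incline: P cos 2° + f = W sin 15° (friction acts up-slope) → f = 202.9 − 97.24 = 105.7 N.
|f| = 105.7 N ≤ μN = 263.9 N, so the crate is indeed static.

f ≈ 106 N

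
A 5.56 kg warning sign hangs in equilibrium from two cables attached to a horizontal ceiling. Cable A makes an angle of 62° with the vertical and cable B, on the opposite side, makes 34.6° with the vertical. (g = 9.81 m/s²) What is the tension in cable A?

Angles from the horizontal: cable A is 90° − 62° = 28°, cable B is 90° − 34.6° = 55.4°.
Weight W = 5.56 × 9.81 = 54.54 N acts straight down.
Horizontal: T_A cos 28° = T_B cos 55.4°  →  T_B = 1.555 T_A.
Vertical: T_A sin 28° + T_B sin 55.4° = 54.54.
Substituting the horizontal relation into the vertical equation gives 1.749 T_A = 54.54, so T_A = 31.18 N.

T_A ≈ 31.2 N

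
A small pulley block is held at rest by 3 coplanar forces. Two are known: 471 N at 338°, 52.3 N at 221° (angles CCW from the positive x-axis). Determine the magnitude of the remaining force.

F ≈ 450 N

Sum the known components: ΣF_x = 397.2 N, ΣF_y = -210.8 N.
For equilibrium the remaining force must supply (−ΣF_x, −ΣF_y) = (-397.2, 210.8) N.
Magnitude = √((-397.2)² + (210.8)²) = 449.7 N; direction = atan2(210.8, -397.2) = 152.1°.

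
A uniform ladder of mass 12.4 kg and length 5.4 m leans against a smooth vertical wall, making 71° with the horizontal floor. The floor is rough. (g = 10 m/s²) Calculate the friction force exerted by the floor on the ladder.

f ≈ 21.3 N

Torques about the foot: N_wall · 5.4 sin 71° = 12.4×10×2.7 cos 71° → N_wall = 21.348 N.
ΣF_x = 0: f_floor = N_wall = 21.348 N.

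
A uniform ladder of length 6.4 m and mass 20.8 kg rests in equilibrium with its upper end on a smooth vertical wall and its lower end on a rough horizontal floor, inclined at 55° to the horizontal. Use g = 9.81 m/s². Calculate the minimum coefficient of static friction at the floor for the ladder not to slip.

μ_min ≈ 0.350

ΣF_y = 0: N_floor = 20.8×9.81 = 204.05 N.
Torques about the foot: N_wall · 6.4 sin 55° = 20.8×9.81×3.2 cos 55° → N_wall = 71.438 N.
ΣF_x = 0: f_floor = N_wall = 71.438 N.
μ_min = f_floor / N_floor = 71.438 / 204.05 = 0.3501.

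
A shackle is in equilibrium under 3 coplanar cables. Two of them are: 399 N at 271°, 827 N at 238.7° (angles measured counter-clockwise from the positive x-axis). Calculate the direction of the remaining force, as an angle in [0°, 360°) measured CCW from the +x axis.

θ ≈ 69.1°

Sum the known components: ΣF_x = -422.7 N, ΣF_y = -1106 N.
For equilibrium the remaining force must supply (−ΣF_x, −ΣF_y) = (422.7, 1106) N.
Magnitude = √((422.7)² + (1106)²) = 1184 N; direction = atan2(1106, 422.7) = 69.1°.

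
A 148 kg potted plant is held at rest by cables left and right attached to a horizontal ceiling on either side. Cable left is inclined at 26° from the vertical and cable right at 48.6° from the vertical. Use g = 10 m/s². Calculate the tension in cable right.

T_right ≈ 673 N

Angles from the horizontal: cable left is 90° − 26° = 64°, cable right is 90° − 48.6° = 41.4°.
Weight W = 148 × 10 = 1480 N acts straight down.
Horizontal: T_left cos 64° = T_right cos 41.4°  →  T_left = 1.711 T_right.
Vertical: T_left sin 64° + T_right sin 41.4° = 1480.
Substituting the horizontal relation into the vertical equation gives 2.199 T_right = 1480, so T_right = 673 N.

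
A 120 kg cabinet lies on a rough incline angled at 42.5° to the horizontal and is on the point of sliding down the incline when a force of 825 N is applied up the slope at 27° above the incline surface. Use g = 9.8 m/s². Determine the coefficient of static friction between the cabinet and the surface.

On the verge of sliding down the incline, friction is at its maximum μN and acts up the slope.
Perpendicular to incline: N = W cos 42.5° − P sin 27° = 867 − 374.5 = 492.5 N.
Along incline: P cos 27° + μN = W sin 42.5° → μ = (W sin 42.5° − P cos 27°) / N = 0.1206.

μ ≈ 0.121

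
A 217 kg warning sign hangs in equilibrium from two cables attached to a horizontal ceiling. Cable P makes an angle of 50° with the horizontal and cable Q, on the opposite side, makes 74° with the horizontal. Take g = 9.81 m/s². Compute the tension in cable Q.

Weight W = 217 × 9.81 = 2129 N acts straight down.
Horizontal: T_P cos 50° = T_Q cos 74°  →  T_P = 0.4288 T_Q.
Vertical: T_P sin 50° + T_Q sin 74° = 2129.
Substituting the horizontal relation into the vertical equation gives 1.29 T_Q = 2129, so T_Q = 1651 N.

T_Q ≈ 1650 N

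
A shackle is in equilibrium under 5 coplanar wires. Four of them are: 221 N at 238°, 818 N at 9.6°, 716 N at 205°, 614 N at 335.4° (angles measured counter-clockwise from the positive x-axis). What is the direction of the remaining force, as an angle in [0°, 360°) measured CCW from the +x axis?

θ ≈ 135°

Sum the known components: ΣF_x = 598.8 N, ΣF_y = -609.2 N.
For equilibrium the remaining force must supply (−ΣF_x, −ΣF_y) = (-598.8, 609.2) N.
Magnitude = √((-598.8)² + (609.2)²) = 854.2 N; direction = atan2(609.2, -598.8) = 134.5°.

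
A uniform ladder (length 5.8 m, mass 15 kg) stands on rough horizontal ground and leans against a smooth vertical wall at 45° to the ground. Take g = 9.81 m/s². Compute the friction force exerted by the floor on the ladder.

Torques about the foot: N_wall · 5.8 sin 45° = 15×9.81×2.9 cos 45° → N_wall = 73.575 N.
ΣF_x = 0: f_floor = N_wall = 73.575 N.

f ≈ 73.6 N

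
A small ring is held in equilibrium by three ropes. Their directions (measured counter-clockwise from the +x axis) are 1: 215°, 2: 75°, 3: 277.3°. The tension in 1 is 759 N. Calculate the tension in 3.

T_3 ≈ 1290 N

Resolve: ΣF_x = 759 cos 215° + T_2 cos 75° + T_3 cos 277.3° = 0.
        ΣF_y = 759 sin 215° + T_2 sin 75° + T_3 sin 277.3° = 0.
The known terms sum to (-621.7, -435.3) N, so 0.2588 T_2 + 0.1271 T_3 = 621.7 and 0.9659 T_2 − 0.9919 T_3 = 435.3.
Solving simultaneously: T_2 = 1771 N, T_3 = 1286 N.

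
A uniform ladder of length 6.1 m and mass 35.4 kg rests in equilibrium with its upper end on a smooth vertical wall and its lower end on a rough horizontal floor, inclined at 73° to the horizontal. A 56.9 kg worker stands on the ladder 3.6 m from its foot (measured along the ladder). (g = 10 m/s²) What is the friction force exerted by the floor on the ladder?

Torques about the foot: N_wall · 6.1 sin 73° = 35.4×10×3.05 cos 73° + 56.9×10×3.6 cos 73° → N_wall = 156.78 N.
ΣF_x = 0: f_floor = N_wall = 156.78 N.

f ≈ 157 N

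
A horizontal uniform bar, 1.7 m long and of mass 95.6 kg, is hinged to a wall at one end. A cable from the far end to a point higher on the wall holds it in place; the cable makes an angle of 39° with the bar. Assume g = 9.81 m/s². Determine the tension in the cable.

T ≈ 745 N

Take torques about the hinge: T sin 39° · 1.7 = 95.6×9.81×0.85 = 797.16 N·m.
So T = 797.16 / (0.6293 × 1.7) = 745.12 N.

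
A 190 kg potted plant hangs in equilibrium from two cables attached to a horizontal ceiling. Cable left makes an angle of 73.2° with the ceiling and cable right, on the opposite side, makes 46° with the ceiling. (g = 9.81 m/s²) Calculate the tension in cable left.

T_left ≈ 1480 N

Weight W = 190 × 9.81 = 1864 N acts straight down.
Horizontal: T_left cos 73.2° = T_right cos 46°  →  T_right = 0.4161 T_left.
Vertical: T_left sin 73.2° + T_right sin 46° = 1864.
Substituting the horizontal relation into the vertical equation gives 1.257 T_left = 1864, so T_left = 1483 N.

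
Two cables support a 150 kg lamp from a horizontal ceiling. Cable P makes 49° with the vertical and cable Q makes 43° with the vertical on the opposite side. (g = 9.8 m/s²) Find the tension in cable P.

Angles from the horizontal: cable P is 90° − 49° = 41°, cable Q is 90° − 43° = 47°.
Weight W = 150 × 9.8 = 1470 N acts straight down.
Horizontal: T_P cos 41° = T_Q cos 47°  →  T_Q = 1.107 T_P.
Vertical: T_P sin 41° + T_Q sin 47° = 1470.
Substituting the horizontal relation into the vertical equation gives 1.465 T_P = 1470, so T_P = 1003 N.

T_P ≈ 1000 N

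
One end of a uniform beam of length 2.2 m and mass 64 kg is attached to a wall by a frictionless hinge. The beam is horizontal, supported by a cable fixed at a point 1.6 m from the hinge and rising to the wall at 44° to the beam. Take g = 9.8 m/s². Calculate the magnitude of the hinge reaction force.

Take torques about the hinge: T sin 44° · 1.6 = 64×9.8×1.1 = 689.92 N·m.
So T = 689.92 / (0.6947 × 1.6) = 620.74 N.
ΣF_x = 0: H_x = T cos 44° = 446.52 N.
ΣF_y = 0: H_y = (64×9.8) − T sin 44° = 627.2 − 431.2 = 196 N.
|H| = √(H_x² + H_y²) = √((446.52)² + (196)²) = 487.64 N.

|H| ≈ 488 N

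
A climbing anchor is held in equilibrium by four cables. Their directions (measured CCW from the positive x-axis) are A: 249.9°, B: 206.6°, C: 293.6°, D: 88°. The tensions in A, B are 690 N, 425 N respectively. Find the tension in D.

Resolve: ΣF_x = 690 cos 249.9° + 425 cos 206.6° + T_C cos 293.6° + T_D cos 88° = 0.
        ΣF_y = 690 sin 249.9° + 425 sin 206.6° + T_C sin 293.6° + T_D sin 88° = 0.
The known terms sum to (-617.1, -838.3) N, so 0.4003 T_C + 0.0349 T_D = 617.1 and -0.9164 T_C + 0.9994 T_D = 838.3.
Solving simultaneously: T_C = 1360 N, T_D = 2086 N.

T_D ≈ 2090 N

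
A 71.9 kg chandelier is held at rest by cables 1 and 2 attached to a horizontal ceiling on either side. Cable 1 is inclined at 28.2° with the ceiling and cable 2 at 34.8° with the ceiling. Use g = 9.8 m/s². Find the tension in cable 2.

T_2 ≈ 697 N

Weight W = 71.9 × 9.8 = 704.6 N acts straight down.
Horizontal: T_1 cos 28.2° = T_2 cos 34.8°  →  T_1 = 0.9317 T_2.
Vertical: T_1 sin 28.2° + T_2 sin 34.8° = 704.6.
Substituting the horizontal relation into the vertical equation gives 1.011 T_2 = 704.6, so T_2 = 696.9 N.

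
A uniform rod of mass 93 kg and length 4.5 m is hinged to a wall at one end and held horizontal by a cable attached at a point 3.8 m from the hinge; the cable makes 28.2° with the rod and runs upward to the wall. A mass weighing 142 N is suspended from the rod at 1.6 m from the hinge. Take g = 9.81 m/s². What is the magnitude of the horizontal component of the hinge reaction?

Take torques about the hinge: T sin 28.2° · 3.8 = 93×9.81×2.25 + 142×1.6 = 2279.9 N·m.
So T = 2279.9 / (0.4726 × 3.8) = 1269.7 N.
ΣF_x = 0: H_x = T cos 28.2° = 1119 N.

H_x ≈ 1120 N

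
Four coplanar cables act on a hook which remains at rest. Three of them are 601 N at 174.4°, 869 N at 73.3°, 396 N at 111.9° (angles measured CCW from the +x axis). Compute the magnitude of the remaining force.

F ≈ 1350 N

Sum the known components: ΣF_x = -496.1 N, ΣF_y = 1258 N.
For equilibrium the remaining force must supply (−ΣF_x, −ΣF_y) = (496.1, -1258) N.
Magnitude = √((496.1)² + (-1258)²) = 1353 N; direction = atan2(-1258, 496.1) = 291.5°.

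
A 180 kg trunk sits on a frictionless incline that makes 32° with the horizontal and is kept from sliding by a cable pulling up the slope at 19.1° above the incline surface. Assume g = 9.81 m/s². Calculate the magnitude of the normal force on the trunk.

Take axes along and perpendicular to the incline. Weight components: W sin 32° = 935.7 N down-slope, W cos 32° = 1497 N into the surface.
Along incline: T cos 19.1° = W sin 32° → T = 990.2 N.
Perpendicular: N = W cos 32° − T sin 19.1° = 1173 N.

N ≈ 1170 N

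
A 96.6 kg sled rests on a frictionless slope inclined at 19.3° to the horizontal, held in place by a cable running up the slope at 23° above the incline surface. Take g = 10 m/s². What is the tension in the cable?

Take axes along and perpendicular to the incline. Weight components: W sin 19.3° = 319.3 N down-slope, W cos 19.3° = 911.7 N into the surface.
Along incline: T cos 23° = W sin 19.3° → T = 346.8 N.
Perpendicular: N = W cos 19.3° − T sin 23° = 776.2 N.

T ≈ 347 N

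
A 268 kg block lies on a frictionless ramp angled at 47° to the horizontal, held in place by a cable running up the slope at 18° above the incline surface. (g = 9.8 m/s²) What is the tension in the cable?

Take axes along and perpendicular to the incline. Weight components: W sin 47° = 1921 N down-slope, W cos 47° = 1791 N into the surface.
Along incline: T cos 18° = W sin 47° → T = 2020 N.
Perpendicular: N = W cos 47° − T sin 18° = 1167 N.

T ≈ 2020 N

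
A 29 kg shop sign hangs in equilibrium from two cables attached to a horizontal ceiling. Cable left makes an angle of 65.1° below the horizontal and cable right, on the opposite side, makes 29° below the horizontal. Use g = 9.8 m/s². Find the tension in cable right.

Weight W = 29 × 9.8 = 284.2 N acts straight down.
Horizontal: T_left cos 65.1° = T_right cos 29°  →  T_left = 2.077 T_right.
Vertical: T_left sin 65.1° + T_right sin 29° = 284.2.
Substituting the horizontal relation into the vertical equation gives 2.369 T_right = 284.2, so T_right = 120 N.

T_right ≈ 120 N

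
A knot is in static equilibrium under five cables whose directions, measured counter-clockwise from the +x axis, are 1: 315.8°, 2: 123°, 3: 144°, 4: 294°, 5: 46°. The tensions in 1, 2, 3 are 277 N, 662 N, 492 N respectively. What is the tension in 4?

Resolve: ΣF_x = 277 cos 315.8° + 662 cos 123° + 492 cos 144° + T_4 cos 294° + T_5 cos 46° = 0.
        ΣF_y = 277 sin 315.8° + 662 sin 123° + 492 sin 144° + T_4 sin 294° + T_5 sin 46° = 0.
The known terms sum to (-560, 651.3) N, so 0.4067 T_4 + 0.6947 T_5 = 560 and -0.9135 T_4 + 0.7193 T_5 = -651.3.
Solving simultaneously: T_4 = 922.4 N, T_5 = 266.1 N.

T_4 ≈ 922 N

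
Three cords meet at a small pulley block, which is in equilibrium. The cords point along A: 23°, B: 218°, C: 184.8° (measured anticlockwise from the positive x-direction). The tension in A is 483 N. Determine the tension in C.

T_C ≈ 228 N

Resolve: ΣF_x = 483 cos 23° + T_B cos 218° + T_C cos 184.8° = 0.
        ΣF_y = 483 sin 23° + T_B sin 218° + T_C sin 184.8° = 0.
The known terms sum to (444.6, 188.7) N, so -0.7880 T_B − 0.9965 T_C = -444.6 and -0.6157 T_B − 0.0837 T_C = -188.7.
Solving simultaneously: T_B = 275.5 N, T_C = 228.3 N.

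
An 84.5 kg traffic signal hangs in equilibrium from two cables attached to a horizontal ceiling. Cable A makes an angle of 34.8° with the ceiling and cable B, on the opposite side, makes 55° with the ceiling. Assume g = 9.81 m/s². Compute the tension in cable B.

T_B ≈ 681 N

Weight W = 84.5 × 9.81 = 828.9 N acts straight down.
Horizontal: T_A cos 34.8° = T_B cos 55°  →  T_A = 0.6985 T_B.
Vertical: T_A sin 34.8° + T_B sin 55° = 828.9.
Substituting the horizontal relation into the vertical equation gives 1.218 T_B = 828.9, so T_B = 680.7 N.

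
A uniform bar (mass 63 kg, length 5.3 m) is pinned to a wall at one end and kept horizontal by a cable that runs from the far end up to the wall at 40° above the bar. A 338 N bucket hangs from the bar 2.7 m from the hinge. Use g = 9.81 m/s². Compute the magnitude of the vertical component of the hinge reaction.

Take torques about the hinge: T sin 40° · 5.3 = 63×9.81×2.65 + 338×2.7 = 2550.4 N·m.
So T = 2550.4 / (0.6428 × 5.3) = 748.62 N.
ΣF_y = 0: H_y = (63×9.81 + 338) − T sin 40° = 956.03 − 481.2 = 474.83 N.

|H_y| ≈ 475 N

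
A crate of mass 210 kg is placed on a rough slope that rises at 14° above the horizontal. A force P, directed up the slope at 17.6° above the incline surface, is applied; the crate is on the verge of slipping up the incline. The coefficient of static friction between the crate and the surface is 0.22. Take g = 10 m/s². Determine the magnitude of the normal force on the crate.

On the verge of sliding up the incline, friction equals μN and acts down the slope.
Perpendicular: N + P sin 17.6° = W cos 14° = 2038 N.
Along incline: P cos 17.6° = W sin 14° + μN  with W sin 14° = 508 N.
Solving the pair for P and N: P = 937.8 N, N = 1754 N (and f = μN = 385.9 N).

N ≈ 1750 N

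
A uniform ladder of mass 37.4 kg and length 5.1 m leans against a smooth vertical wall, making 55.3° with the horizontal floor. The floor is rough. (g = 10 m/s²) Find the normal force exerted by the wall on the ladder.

Torques about the foot: N_wall · 5.1 sin 55.3° = 37.4×10×2.55 cos 55.3° → N_wall = 129.48 N.

N_wall ≈ 129 N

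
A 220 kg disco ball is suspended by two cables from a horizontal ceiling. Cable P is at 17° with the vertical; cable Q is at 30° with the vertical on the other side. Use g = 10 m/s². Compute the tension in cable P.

Angles from the horizontal: cable P is 90° − 17° = 73°, cable Q is 90° − 30° = 60°.
Weight W = 220 × 10 = 2200 N acts straight down.
Horizontal: T_P cos 73° = T_Q cos 60°  →  T_Q = 0.5847 T_P.
Vertical: T_P sin 73° + T_Q sin 60° = 2200.
Substituting the horizontal relation into the vertical equation gives 1.463 T_P = 2200, so T_P = 1504 N.

T_P ≈ 1500 N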